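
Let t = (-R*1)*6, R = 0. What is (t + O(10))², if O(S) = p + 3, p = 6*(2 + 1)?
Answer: 441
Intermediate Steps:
p = 18 (p = 6*3 = 18)
t = 0 (t = (-1*0*1)*6 = (0*1)*6 = 0*6 = 0)
O(S) = 21 (O(S) = 18 + 3 = 21)
(t + O(10))² = (0 + 21)² = 21² = 441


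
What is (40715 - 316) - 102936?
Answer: -62537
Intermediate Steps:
(40715 - 316) - 102936 = 40399 - 102936 = -62537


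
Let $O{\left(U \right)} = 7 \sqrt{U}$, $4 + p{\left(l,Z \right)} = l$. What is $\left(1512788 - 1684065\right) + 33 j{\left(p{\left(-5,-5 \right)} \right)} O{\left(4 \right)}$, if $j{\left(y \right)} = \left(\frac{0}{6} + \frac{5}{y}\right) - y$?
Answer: $- \frac{502127}{3} \approx -1.6738 \cdot 10^{5}$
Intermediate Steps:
$p{\left(l,Z \right)} = -4 + l$
$j{\left(y \right)} = - y + \frac{5}{y}$ ($j{\left(y \right)} = \left(0 \cdot \frac{1}{6} + \frac{5}{y}\right) - y = \left(0 + \frac{5}{y}\right) - y = \frac{5}{y} - y = - y + \frac{5}{y}$)
$\left(1512788 - 1684065\right) + 33 j{\left(p{\left(-5,-5 \right)} \right)} O{\left(4 \right)} = \left(1512788 - 1684065\right) + 33 \left(- (-4 - 5) + \frac{5}{-4 - 5}\right) 7 \sqrt{4} = -171277 + 33 \left(\left(-1\right) \left(-9\right) + \frac{5}{-9}\right) 7 \cdot 2 = -171277 + 33 \left(9 + 5 \left(- \frac{1}{9}\right)\right) 14 = -171277 + 33 \left(9 - \frac{5}{9}\right) 14 = -171277 + 33 \cdot \frac{76}{9} \cdot 14 = -171277 + \frac{836}{3} \cdot 14 = -171277 + \frac{11704}{3} = - \frac{502127}{3}$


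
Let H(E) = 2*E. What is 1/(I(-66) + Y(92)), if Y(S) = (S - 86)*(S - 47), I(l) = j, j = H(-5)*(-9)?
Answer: 1/360 ≈ 0.0027778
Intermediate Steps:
j = 90 (j = (2*(-5))*(-9) = -10*(-9) = 90)
I(l) = 90
Y(S) = (-86 + S)*(-47 + S)
1/(I(-66) + Y(92)) = 1/(90 + (4042 + 92² - 133*92)) = 1/(90 + (4042 + 8464 - 12236)) = 1/(90 + 270) = 1/360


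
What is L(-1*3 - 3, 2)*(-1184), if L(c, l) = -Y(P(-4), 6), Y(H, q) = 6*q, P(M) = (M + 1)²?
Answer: 42624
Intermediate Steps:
P(M) = (1 + M)²
L(c, l) = -36 (L(c, l) = -6*6 = -1*36 = -36)
L(-1*3 - 3, 2)*(-1184) = -36*(-1184) = 42624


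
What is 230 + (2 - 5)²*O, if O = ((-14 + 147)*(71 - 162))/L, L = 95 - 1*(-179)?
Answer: -45907/274 ≈ -167.54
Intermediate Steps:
L = 274 (L = 95 + 179 = 274)
O = -12103/274 (O = ((-14 + 147)*(71 - 162))/274 = (133*(-91))*(1/274) = -12103*1/274 = -12103/274 ≈ -44.172)
230 + (2 - 5)²*O = 230 + (2 - 5)²*(-12103/274) = 230 + (-3)²*(-12103/274) = 230 + 9*(-12103/274) = 230 - 108927/274 = -45907/274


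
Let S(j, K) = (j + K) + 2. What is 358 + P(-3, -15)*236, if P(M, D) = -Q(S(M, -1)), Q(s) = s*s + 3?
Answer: -1294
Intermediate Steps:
S(j, K) = 2 + K + j (S(j, K) = (K + j) + 2 = 2 + K + j)
Q(s) = 3 + s² (Q(s) = s² + 3 = 3 + s²)
P(M, D) = -3 - (1 + M)² (P(M, D) = -(3 + (2 - 1 + M)²) = -(3 + (1 + M)²) = -3 - (1 + M)²)
358 + P(-3, -15)*236 = 358 + (-3 - (1 - 3)²)*236 = 358 + (-3 - 1*(-2)²)*236 = 358 + (-3 - 1*4)*236 = 358 + (-3 - 4)*236 = 358 - 7*236 = 358 - 1652 = -1294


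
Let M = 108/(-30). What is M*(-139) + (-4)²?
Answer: 2582/5 ≈ 516.40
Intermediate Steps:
M = -18/5 (M = 108*(-1/30) = -18/5 ≈ -3.6000)
M*(-139) + (-4)² = -18/5*(-139) + (-4)² = 2502/5 + 16 = 2582/5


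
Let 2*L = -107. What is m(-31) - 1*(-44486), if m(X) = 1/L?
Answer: 4760000/107 ≈ 44486.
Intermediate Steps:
L = -107/2 (L = (½)*(-107) = -107/2 ≈ -53.500)
m(X) = -2/107 (m(X) = 1/(-107/2) = -2/107)
m(-31) - 1*(-44486) = -2/107 - 1*(-44486) = -2/107 + 44486 = 4760000/107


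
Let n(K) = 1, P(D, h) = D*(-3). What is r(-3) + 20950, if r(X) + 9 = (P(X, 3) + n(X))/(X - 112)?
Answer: 481641/23 ≈ 20941.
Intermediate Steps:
P(D, h) = -3*D
r(X) = -9 + (1 - 3*X)/(-112 + X) (r(X) = -9 + (-3*X + 1)/(X - 112) = -9 + (1 - 3*X)/(-112 + X))
r(-3) + 20950 = (1009 - 12*(-3))/(-112 - 3) + 20950 = (1009 + 36)/(-115) + 20950 = -1/115*1045 + 20950 = -209/23 + 20950 = 481641/23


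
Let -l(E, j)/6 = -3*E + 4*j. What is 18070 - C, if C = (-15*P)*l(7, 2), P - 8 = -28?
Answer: -5330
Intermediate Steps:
P = -20 (P = 8 - 28 = -20)
l(E, j) = -24*j + 18*E (l(E, j) = -6*(-3*E + 4*j) = -24*j + 18*E)
C = 23400 (C = (-15*(-20))*(-24*2 + 18*7) = 300*(-48 + 126) = 300*78 = 23400)
18070 - C = 18070 - 1*23400 = 18070 - 23400 = -5330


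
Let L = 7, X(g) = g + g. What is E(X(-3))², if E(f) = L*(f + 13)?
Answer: 2401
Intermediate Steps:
X(g) = 2*g
E(f) = 91 + 7*f (E(f) = 7*(f + 13) = 7*(13 + f) = 91 + 7*f)
E(X(-3))² = (91 + 7*(2*(-3)))² = (91 + 7*(-6))² = (91 - 42)² = 49² = 2401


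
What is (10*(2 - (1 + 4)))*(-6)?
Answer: 180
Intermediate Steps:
(10*(2 - (1 + 4)))*(-6) = (10*(2 - 1*5))*(-6) = (10*(2 - 5))*(-6) = (10*(-3))*(-6) = -30*(-6) = 180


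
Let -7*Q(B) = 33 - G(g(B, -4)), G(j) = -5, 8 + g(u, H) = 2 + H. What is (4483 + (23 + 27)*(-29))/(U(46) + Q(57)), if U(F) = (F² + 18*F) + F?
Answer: 7077/6964 ≈ 1.0162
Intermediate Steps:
g(u, H) = -6 + H (g(u, H) = -8 + (2 + H) = -6 + H)
U(F) = F² + 19*F
Q(B) = -38/7 (Q(B) = -(33 - 1*(-5))/7 = -(33 + 5)/7 = -⅐*38 = -38/7)
(4483 + (23 + 27)*(-29))/(U(46) + Q(57)) = (4483 + (23 + 27)*(-29))/(46*(19 + 46) - 38/7) = (4483 + 50*(-29))/(46*65 - 38/7) = (4483 - 1450)/(2990 - 38/7) = 3033/(20892/7) = 3033*(7/20892) = 7077/6964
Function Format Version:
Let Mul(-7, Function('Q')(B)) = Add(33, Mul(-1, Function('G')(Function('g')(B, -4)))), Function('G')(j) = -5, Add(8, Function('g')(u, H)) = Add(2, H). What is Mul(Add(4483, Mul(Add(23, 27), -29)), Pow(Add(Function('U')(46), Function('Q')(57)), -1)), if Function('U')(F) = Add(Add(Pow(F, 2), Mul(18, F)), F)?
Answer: Rational(7077, 6964) ≈ 1.0162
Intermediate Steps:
Function('g')(u, H) = Add(-6, H) (Function('g')(u, H) = Add(-8, Add(2, H)) = Add(-6, H))
Function('U')(F) = Add(Pow(F, 2), Mul(19, F))
Function('Q')(B) = Rational(-38, 7) (Function('Q')(B) = Mul(Rational(-1, 7), Add(33, Mul(-1, -5))) = Mul(Rational(-1, 7), Add(33, 5)) = Mul(Rational(-1, 7), 38) = Rational(-38, 7))
Mul(Add(4483, Mul(Add(23, 27), -29)), Pow(Add(Function('U')(46), Function('Q')(57)), -1)) = Mul(Add(4483, Mul(Add(23, 27), -29)), Pow(Add(Mul(46, Add(19, 46)), Rational(-38, 7)), -1)) = Mul(Add(4483, Mul(50, -29)), Pow(Add(Mul(46, 65), Rational(-38, 7)), -1)) = Mul(Add(4483, -1450), Pow(Add(2990, Rational(-38, 7)), -1)) = Mul(3033, Pow(Rational(20892, 7), -1)) = Mul(3033, Rational(7, 20892)) = Rational(7077, 6964)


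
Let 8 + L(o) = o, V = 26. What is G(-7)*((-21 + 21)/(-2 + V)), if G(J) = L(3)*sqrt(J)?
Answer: 0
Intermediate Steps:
L(o) = -8 + o
G(J) = -5*sqrt(J) (G(J) = (-8 + 3)*sqrt(J) = -5*sqrt(J))
G(-7)*((-21 + 21)/(-2 + V)) = (-5*I*sqrt(7))*((-21 + 21)/(-2 + 26)) = (-5*I*sqrt(7))*(0/24) = (-5*I*sqrt(7))*(0*(1/24)) = -5*I*sqrt(7)*0 = 0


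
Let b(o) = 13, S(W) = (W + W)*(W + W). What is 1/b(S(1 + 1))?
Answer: 1/13 ≈ 0.076923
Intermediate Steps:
S(W) = 4*W² (S(W) = (2*W)*(2*W) = 4*W²)
1/b(S(1 + 1)) = 1/13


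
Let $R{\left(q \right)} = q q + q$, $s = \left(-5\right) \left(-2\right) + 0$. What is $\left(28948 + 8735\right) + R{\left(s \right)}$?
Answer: $37793$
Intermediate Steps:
$s = 10$ ($s = 10 + 0 = 10$)
$R{\left(q \right)} = q + q^{2}$ ($R{\left(q \right)} = q^{2} + q = q + q^{2}$)
$\left(28948 + 8735\right) + R{\left(s \right)} = \left(28948 + 8735\right) + 10 \left(1 + 10\right) = 37683 + 10 \cdot 11 = 37683 + 110 = 37793$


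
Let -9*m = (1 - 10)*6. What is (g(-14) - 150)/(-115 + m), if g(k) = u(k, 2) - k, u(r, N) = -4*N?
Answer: 144/109 ≈ 1.3211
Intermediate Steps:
g(k) = -8 - k (g(k) = -4*2 - k = -8 - k)
m = 6 (m = -(1 - 10)*6/9 = -(-1)*6 = -⅑*(-54) = 6)
(g(-14) - 150)/(-115 + m) = ((-8 - 1*(-14)) - 150)/(-115 + 6) = ((-8 + 14) - 150)/(-109) = (6 - 150)*(-1/109) = -144*(-1/109) = 144/109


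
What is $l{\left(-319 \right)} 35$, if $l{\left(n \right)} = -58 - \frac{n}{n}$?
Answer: $-2065$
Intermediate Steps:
$l{\left(n \right)} = -59$ ($l{\left(n \right)} = -58 - 1 = -59$)
$l{\left(-319 \right)} 35 = \left(-59\right) 35 = -2065$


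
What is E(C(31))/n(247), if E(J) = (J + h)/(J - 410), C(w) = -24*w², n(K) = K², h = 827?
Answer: 22237/1432125266 ≈ 1.5527e-5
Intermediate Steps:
E(J) = (827 + J)/(-410 + J) (E(J) = (J + 827)/(J - 410) = (827 + J)/(-410 + J))
E(C(31))/n(247) = ((827 - 24*31²)/(-410 - 24*31²))/(247²) = ((827 - 24*961)/(-410 - 24*961))/61009 = ((827 - 23064)/(-410 - 23064))*(1/61009) = (-22237/(-23474))*(1/61009) = -1/23474*(-22237)*(1/61009) = (22237/23474)*(1/61009) = 22237/1432125266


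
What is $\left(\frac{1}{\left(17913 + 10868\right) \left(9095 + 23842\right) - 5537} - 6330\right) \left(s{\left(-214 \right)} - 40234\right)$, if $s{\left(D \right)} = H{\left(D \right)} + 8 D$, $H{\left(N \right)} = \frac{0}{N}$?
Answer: $\frac{125849544919202427}{473977130} \approx 2.6552 \cdot 10^{8}$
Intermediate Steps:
$H{\left(N \right)} = 0$
$s{\left(D \right)} = 8 D$ ($s{\left(D \right)} = 0 + 8 D = 8 D$)
$\left(\frac{1}{\left(17913 + 10868\right) \left(9095 + 23842\right) - 5537} - 6330\right) \left(s{\left(-214 \right)} - 40234\right) = \left(\frac{1}{\left(17913 + 10868\right) \left(9095 + 23842\right) - 5537} - 6330\right) \left(8 \left(-214\right) - 40234\right) = \left(\frac{1}{28781 \cdot 32937 - 5537} - 6330\right) \left(-1712 - 40234\right) = \left(\frac{1}{947959797 - 5537} - 6330\right) \left(-41946\right) = \left(\frac{1}{947954260} - 6330\right) \left(-41946\right) = \left(- \frac{6000550465799}{947954260}\right) \left(-41946\right) = \frac{125849544919202427}{473977130}$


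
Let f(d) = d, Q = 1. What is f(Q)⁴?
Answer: 1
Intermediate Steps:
f(Q)⁴ = 1⁴ = 1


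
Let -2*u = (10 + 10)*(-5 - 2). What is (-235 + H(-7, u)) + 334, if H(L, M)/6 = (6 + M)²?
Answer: 34755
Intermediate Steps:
u = 70 (u = -(10 + 10)*(-5 - 2)/2 = -10*(-7) = -½*(-140) = 70)
H(L, M) = 6*(6 + M)²
(-235 + H(-7, u)) + 334 = (-235 + 6*(6 + 70)²) + 334 = (-235 + 6*76²) + 334 = (-235 + 6*5776) + 334 = (-235 + 34656) + 334 = 34421 + 334 = 34755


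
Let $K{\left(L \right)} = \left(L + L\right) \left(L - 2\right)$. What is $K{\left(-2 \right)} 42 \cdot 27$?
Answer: $18144$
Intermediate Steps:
$K{\left(L \right)} = 2 L \left(-2 + L\right)$
$K{\left(-2 \right)} 42 \cdot 27 = 2 \left(-2\right) \left(-2 - 2\right) 42 \cdot 27 = 2 \left(-2\right) \left(-4\right) 42 \cdot 27 = 16 \cdot 42 \cdot 27 = 672 \cdot 27 = 18144$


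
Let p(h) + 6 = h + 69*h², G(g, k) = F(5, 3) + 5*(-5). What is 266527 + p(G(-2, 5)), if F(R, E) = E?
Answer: 299895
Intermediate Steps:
G(g, k) = -22 (G(g, k) = 3 + 5*(-5) = 3 - 25 = -22)
p(h) = -6 + h + 69*h² (p(h) = -6 + (h + 69*h²) = -6 + h + 69*h²)
266527 + p(G(-2, 5)) = 266527 + (-6 - 22 + 69*(-22)²) = 266527 + (-6 - 22 + 69*484) = 266527 + (-6 - 22 + 33396) = 266527 + 33368 = 299895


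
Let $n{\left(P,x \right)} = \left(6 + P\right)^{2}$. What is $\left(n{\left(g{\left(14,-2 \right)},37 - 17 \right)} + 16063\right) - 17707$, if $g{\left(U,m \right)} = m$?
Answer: $-1628$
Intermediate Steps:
$\left(n{\left(g{\left(14,-2 \right)},37 - 17 \right)} + 16063\right) - 17707 = \left(\left(6 - 2\right)^{2} + 16063\right) - 17707 = \left(4^{2} + 16063\right) - 17707 = \left(16 + 16063\right) - 17707 = 16079 - 17707 = -1628$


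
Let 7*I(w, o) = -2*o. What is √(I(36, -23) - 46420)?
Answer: I*√2274258/7 ≈ 215.44*I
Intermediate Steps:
I(w, o) = -2*o/7 (I(w, o) = (-2*o)/7 = -2*o/7)
√(I(36, -23) - 46420) = √(-2/7*(-23) - 46420) = √(46/7 - 46420) = √(-324894/7) = I*√2274258/7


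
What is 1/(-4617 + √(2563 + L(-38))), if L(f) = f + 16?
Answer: -1539/7104716 - 11*√21/21314148 ≈ -0.00021898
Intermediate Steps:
L(f) = 16 + f
1/(-4617 + √(2563 + L(-38))) = 1/(-4617 + √(2563 + (16 - 38))) = 1/(-4617 + √(2563 - 22)) = 1/(-4617 + √2541) = 1/(-4617 + 11*√21)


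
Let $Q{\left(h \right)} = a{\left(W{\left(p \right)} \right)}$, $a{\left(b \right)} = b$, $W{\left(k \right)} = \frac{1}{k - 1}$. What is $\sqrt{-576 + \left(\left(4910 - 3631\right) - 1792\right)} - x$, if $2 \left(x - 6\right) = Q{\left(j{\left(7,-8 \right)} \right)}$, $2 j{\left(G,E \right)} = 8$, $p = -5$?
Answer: $- \frac{71}{12} + 33 i \approx -5.9167 + 33.0 i$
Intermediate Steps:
$W{\left(k \right)} = \frac{1}{-1 + k}$
$j{\left(G,E \right)} = 4$ ($j{\left(G,E \right)} = \frac{1}{2} \cdot 8 = 4$)
$Q{\left(h \right)} = - \frac{1}{6}$ ($Q{\left(h \right)} = \frac{1}{-1 - 5} = \frac{1}{-6} = - \frac{1}{6}$)
$x = \frac{71}{12}$ ($x = 6 + \frac{1}{2} \left(- \frac{1}{6}\right) = 6 - \frac{1}{12} = \frac{71}{12} \approx 5.9167$)
$\sqrt{-576 + \left(\left(4910 - 3631\right) - 1792\right)} - x = \sqrt{-576 + \left(\left(4910 - 3631\right) - 1792\right)} - \frac{71}{12} = \sqrt{-576 + \left(1279 - 1792\right)} - \frac{71}{12} = \sqrt{-576 - 513} - \frac{71}{12} = \sqrt{-1089} - \frac{71}{12} = 33 i - \frac{71}{12} = - \frac{71}{12} + 33 i$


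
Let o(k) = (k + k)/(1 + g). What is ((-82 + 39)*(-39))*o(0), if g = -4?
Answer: 0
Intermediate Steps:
o(k) = -2*k/3 (o(k) = (k + k)/(1 - 4) = (2*k)/(-3) = (2*k)*(-⅓) = -2*k/3)
((-82 + 39)*(-39))*o(0) = ((-82 + 39)*(-39))*(-⅔*0) = -43*(-39)*0 = 1677*0 = 0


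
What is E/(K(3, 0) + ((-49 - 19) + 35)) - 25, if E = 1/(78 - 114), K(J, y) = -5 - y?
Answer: -34199/1368 ≈ -24.999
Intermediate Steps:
E = -1/36 (E = 1/(-36) = -1/36 ≈ -0.027778)
E/(K(3, 0) + ((-49 - 19) + 35)) - 25 = -1/36/((-5 - 1*0) + ((-49 - 19) + 35)) - 25 = -1/36/((-5 + 0) + (-68 + 35)) - 25 = -1/36/(-5 - 33) - 25 = -1/36/(-38) - 25 = -1/38*(-1/36) - 25 = 1/1368 - 25 = -34199/1368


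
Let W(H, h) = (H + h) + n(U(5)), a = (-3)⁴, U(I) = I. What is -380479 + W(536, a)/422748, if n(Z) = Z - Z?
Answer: -160846735675/422748 ≈ -3.8048e+5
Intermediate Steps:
a = 81
n(Z) = 0
W(H, h) = H + h (W(H, h) = (H + h) + 0 = H + h)
-380479 + W(536, a)/422748 = -380479 + (536 + 81)/422748 = -380479 + 617*(1/422748) = -380479 + 617/422748 = -160846735675/422748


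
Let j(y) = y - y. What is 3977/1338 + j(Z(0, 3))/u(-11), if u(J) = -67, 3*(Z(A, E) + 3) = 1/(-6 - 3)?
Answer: 3977/1338 ≈ 2.9723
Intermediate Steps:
Z(A, E) = -82/27 (Z(A, E) = -3 + 1/(3*(-6 - 3)) = -3 + (⅓)/(-9) = -3 + (⅓)*(-⅑) = -3 - 1/27 = -82/27)
j(y) = 0
3977/1338 + j(Z(0, 3))/u(-11) = 3977/1338 + 0/(-67) = 3977*(1/1338) + 0*(-1/67) = 3977/1338 + 0 = 3977/1338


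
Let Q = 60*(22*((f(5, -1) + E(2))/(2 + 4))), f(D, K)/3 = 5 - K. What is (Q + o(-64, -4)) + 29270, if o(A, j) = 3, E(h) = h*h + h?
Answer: 34553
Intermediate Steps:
E(h) = h + h² (E(h) = h² + h = h + h²)
f(D, K) = 15 - 3*K (f(D, K) = 3*(5 - K) = 15 - 3*K)
Q = 5280 (Q = 60*(22*(((15 - 3*(-1)) + 2*(1 + 2))/(2 + 4))) = 60*(22*(((15 + 3) + 2*3)/6)) = 60*(22*((18 + 6)*(⅙))) = 60*(22*(24*(⅙))) = 60*(22*4) = 60*88 = 5280)
(Q + o(-64, -4)) + 29270 = (5280 + 3) + 29270 = 5283 + 29270 = 34553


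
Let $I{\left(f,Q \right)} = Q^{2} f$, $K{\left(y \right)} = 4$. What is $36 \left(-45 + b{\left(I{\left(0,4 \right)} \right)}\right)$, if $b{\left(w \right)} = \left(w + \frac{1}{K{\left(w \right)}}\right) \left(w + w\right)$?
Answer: $-1620$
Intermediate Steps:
$I{\left(f,Q \right)} = f Q^{2}$
$b{\left(w \right)} = 2 w \left(\frac{1}{4} + w\right)$ ($b{\left(w \right)} = \left(w + \frac{1}{4}\right) \left(w + w\right) = \left(w + \frac{1}{4}\right) 2 w = \left(\frac{1}{4} + w\right) 2 w = 2 w \left(\frac{1}{4} + w\right)$)
$36 \left(-45 + b{\left(I{\left(0,4 \right)} \right)}\right) = 36 \left(-45 + \frac{0 \cdot 4^{2} \left(1 + 4 \cdot 0 \cdot 4^{2}\right)}{2}\right) = 36 \left(-45 + \frac{0 \cdot 16 \left(1 + 4 \cdot 0 \cdot 16\right)}{2}\right) = 36 \left(-45 + \frac{1}{2} \cdot 0 \left(1 + 4 \cdot 0\right)\right) = 36 \left(-45 + \frac{1}{2} \cdot 0 \left(1 + 0\right)\right) = 36 \left(-45 + \frac{1}{2} \cdot 0 \cdot 1\right) = 36 \left(-45 + 0\right) = 36 \left(-45\right) = -1620$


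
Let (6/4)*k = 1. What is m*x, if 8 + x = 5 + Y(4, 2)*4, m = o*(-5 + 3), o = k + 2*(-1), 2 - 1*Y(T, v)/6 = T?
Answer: -136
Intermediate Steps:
k = ⅔ (k = (⅔)*1 = ⅔ ≈ 0.66667)
Y(T, v) = 12 - 6*T
o = -4/3 (o = ⅔ + 2*(-1) = ⅔ - 2 = -4/3 ≈ -1.3333)
m = 8/3 (m = -4*(-5 + 3)/3 = -4/3*(-2) = 8/3 ≈ 2.6667)
x = -51 (x = -8 + (5 + (12 - 6*4)*4) = -8 + (5 + (12 - 24)*4) = -8 + (5 - 12*4) = -8 + (5 - 48) = -8 - 43 = -51)
m*x = (8/3)*(-51) = -136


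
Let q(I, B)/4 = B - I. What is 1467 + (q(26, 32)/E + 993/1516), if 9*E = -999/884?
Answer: 71602553/56092 ≈ 1276.5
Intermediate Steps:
q(I, B) = -4*I + 4*B (q(I, B) = 4*(B - I) = -4*I + 4*B)
E = -111/884 (E = (-999/884)/9 = (-999*1/884)/9 = (⅑)*(-999/884) = -111/884 ≈ -0.12557)
1467 + (q(26, 32)/E + 993/1516) = 1467 + ((-4*26 + 4*32)/(-111/884) + 993/1516) = 1467 + ((-104 + 128)*(-884/111) + 993*(1/1516)) = 1467 + (24*(-884/111) + 993/1516) = 1467 + (-7072/37 + 993/1516) = 1467 - 10684411/56092 = 71602553/56092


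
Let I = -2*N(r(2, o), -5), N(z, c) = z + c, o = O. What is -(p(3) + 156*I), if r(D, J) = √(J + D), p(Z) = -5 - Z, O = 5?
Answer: -1552 + 312*√7 ≈ -726.53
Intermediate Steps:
o = 5
r(D, J) = √(D + J)
N(z, c) = c + z
I = 10 - 2*√7 (I = -2*(-5 + √(2 + 5)) = -2*(-5 + √7) = 10 - 2*√7 ≈ 4.7085)
-(p(3) + 156*I) = -((-5 - 1*3) + 156*(10 - 2*√7)) = -((-5 - 3) + (1560 - 312*√7)) = -(-8 + (1560 - 312*√7)) = -(1552 - 312*√7) = -1552 + 312*√7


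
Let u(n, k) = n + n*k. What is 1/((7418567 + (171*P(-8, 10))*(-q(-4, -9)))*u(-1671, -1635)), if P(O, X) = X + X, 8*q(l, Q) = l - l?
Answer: 1/20255759196738 ≈ 4.9369e-14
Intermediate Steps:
q(l, Q) = 0 (q(l, Q) = (l - l)/8 = (⅛)*0 = 0)
P(O, X) = 2*X
u(n, k) = n + k*n
1/((7418567 + (171*P(-8, 10))*(-q(-4, -9)))*u(-1671, -1635)) = 1/((7418567 + (171*(2*10))*(-1*0))*((-1671*(1 - 1635)))) = 1/((7418567 + (171*20)*0)*((-1671*(-1634)))) = 1/((7418567 + 3420*0)*2730414) = (1/2730414)/(7418567 + 0) = (1/2730414)/7418567 = (1/7418567)*(1/2730414) = 1/20255759196738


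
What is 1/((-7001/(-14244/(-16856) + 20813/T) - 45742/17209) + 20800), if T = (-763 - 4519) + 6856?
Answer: 401447232541/8149254012072361 ≈ 4.9262e-5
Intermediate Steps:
T = 1574 (T = -5282 + 6856 = 1574)
1/((-7001/(-14244/(-16856) + 20813/T) - 45742/17209) + 20800) = 1/((-7001/(-14244/(-16856) + 20813/1574) - 45742/17209) + 20800) = 1/((-7001/(-14244*(-1/16856) + 20813*(1/1574)) - 45742*1/17209) + 20800) = 1/((-7001/(3561/4214 + 20813/1574) - 45742/17209) + 20800) = 1/((-7001/23327749/1658209 - 45742/17209) + 20800) = 1/((-7001*1658209/23327749 - 45742/17209) + 20800) = 1/((-11609121209/23327749 - 45742/17209) + 20800) = 1/(-200848424780439/401447232541 + 20800) = 1/(8149254012072361/401447232541) = 401447232541/8149254012072361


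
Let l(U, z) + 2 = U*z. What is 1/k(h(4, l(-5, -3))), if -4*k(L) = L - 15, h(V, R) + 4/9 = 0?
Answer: 36/139 ≈ 0.25899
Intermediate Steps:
l(U, z) = -2 + U*z
h(V, R) = -4/9 (h(V, R) = -4/9 + 0 = -4/9)
k(L) = 15/4 - L/4 (k(L) = -(L - 15)/4 = -(-15 + L)/4 = 15/4 - L/4)
1/k(h(4, l(-5, -3))) = 1/(15/4 - 1/4*(-4/9)) = 1/(15/4 + 1/9) = 1/(139/36) = 36/139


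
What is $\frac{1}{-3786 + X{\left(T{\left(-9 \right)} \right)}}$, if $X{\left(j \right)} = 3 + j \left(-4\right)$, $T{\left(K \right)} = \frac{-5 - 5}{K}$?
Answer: $- \frac{9}{34087} \approx -0.00026403$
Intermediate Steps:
$T{\left(K \right)} = - \frac{10}{K}$ ($T{\left(K \right)} = \frac{-5 - 5}{K} = - \frac{10}{K}$)
$X{\left(j \right)} = 3 - 4 j$
$\frac{1}{-3786 + X{\left(T{\left(-9 \right)} \right)}} = \frac{1}{-3786 + \left(3 - 4 \left(- \frac{10}{-9}\right)\right)} = \frac{1}{-3786 + \left(3 - 4 \left(\left(-10\right) \left(- \frac{1}{9}\right)\right)\right)} = \frac{1}{-3786 + \left(3 - \frac{40}{9}\right)} = \frac{1}{-3786 - \frac{13}{9}} = \frac{1}{- \frac{34087}{9}} = - \frac{9}{34087}$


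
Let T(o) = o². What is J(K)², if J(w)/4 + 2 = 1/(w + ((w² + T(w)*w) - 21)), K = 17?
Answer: 432224100/6754801 ≈ 63.988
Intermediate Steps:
J(w) = -8 + 4/(-21 + w + w² + w³) (J(w) = -8 + 4/(w + ((w² + w²*w) - 21)) = -8 + 4/(w + ((w² + w³) - 21)) = -8 + 4/(w + (-21 + w² + w³)) = -8 + 4/(-21 + w + w² + w³))
J(K)² = (4*(43 - 2*17 - 2*17² - 2*17³)/(-21 + 17 + 17² + 17³))² = (4*(43 - 34 - 2*289 - 2*4913)/(-21 + 17 + 289 + 4913))² = (4*(43 - 34 - 578 - 9826)/5198)² = (4*(1/5198)*(-10395))² = (-20790/2599)² = 432224100/6754801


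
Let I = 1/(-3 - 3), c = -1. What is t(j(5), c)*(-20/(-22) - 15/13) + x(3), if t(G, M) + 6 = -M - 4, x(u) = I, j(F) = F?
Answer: 1747/858 ≈ 2.0361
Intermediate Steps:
I = -1/6 (I = 1/(-6) = -1/6 ≈ -0.16667)
x(u) = -1/6
t(G, M) = -10 - M (t(G, M) = -6 + (-M - 4) = -6 + (-4 - M) = -10 - M)
t(j(5), c)*(-20/(-22) - 15/13) + x(3) = (-10 - 1*(-1))*(-20/(-22) - 15/13) - 1/6 = (-10 + 1)*(-20*(-1/22) - 15*1/13) - 1/6 = -9*(10/11 - 15/13) - 1/6 = -9*(-35/143) - 1/6 = 315/143 - 1/6 = 1747/858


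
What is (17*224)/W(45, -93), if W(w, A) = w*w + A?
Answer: 136/69 ≈ 1.9710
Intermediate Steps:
W(w, A) = A + w² (W(w, A) = w² + A = A + w²)
(17*224)/W(45, -93) = (17*224)/(-93 + 45²) = 3808/(-93 + 2025) = 3808/1932 = 3808*(1/1932) = 136/69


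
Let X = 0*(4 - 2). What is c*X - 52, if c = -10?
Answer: -52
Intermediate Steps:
X = 0 (X = 0*2 = 0)
c*X - 52 = -10*0 - 52 = 0 - 52 = -52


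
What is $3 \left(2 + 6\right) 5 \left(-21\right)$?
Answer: $-2520$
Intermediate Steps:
$3 \left(2 + 6\right) 5 \left(-21\right) = 3 \cdot 8 \cdot 5 \left(-21\right) = 3 \cdot 40 \left(-21\right) = 120 \left(-21\right) = -2520$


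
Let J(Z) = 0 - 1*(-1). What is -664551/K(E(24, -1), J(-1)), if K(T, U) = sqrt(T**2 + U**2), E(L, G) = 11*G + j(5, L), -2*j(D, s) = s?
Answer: -664551*sqrt(530)/530 ≈ -28866.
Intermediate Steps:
J(Z) = 1 (J(Z) = 0 + 1 = 1)
j(D, s) = -s/2
E(L, G) = 11*G - L/2
-664551/K(E(24, -1), J(-1)) = -664551/sqrt((11*(-1) - 1/2*24)**2 + 1**2) = -664551/sqrt((-11 - 12)**2 + 1) = -664551/sqrt((-23)**2 + 1) = -664551/sqrt(529 + 1) = -664551*sqrt(530)/530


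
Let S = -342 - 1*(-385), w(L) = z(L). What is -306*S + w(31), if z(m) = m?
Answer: -13127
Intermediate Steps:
w(L) = L
S = 43 (S = -342 + 385 = 43)
-306*S + w(31) = -306*43 + 31 = -13158 + 31 = -13127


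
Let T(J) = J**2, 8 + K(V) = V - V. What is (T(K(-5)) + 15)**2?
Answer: 6241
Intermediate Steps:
K(V) = -8 (K(V) = -8 + (V - V) = -8 + 0 = -8)
(T(K(-5)) + 15)**2 = ((-8)**2 + 15)**2 = (64 + 15)**2 = 79**2 = 6241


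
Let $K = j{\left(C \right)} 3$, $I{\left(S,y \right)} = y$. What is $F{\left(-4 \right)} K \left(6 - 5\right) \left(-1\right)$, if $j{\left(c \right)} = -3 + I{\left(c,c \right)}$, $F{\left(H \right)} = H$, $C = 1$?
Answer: $-24$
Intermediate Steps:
$j{\left(c \right)} = -3 + c$
$K = -6$ ($K = \left(-3 + 1\right) 3 = \left(-2\right) 3 = -6$)
$F{\left(-4 \right)} K \left(6 - 5\right) \left(-1\right) = \left(-4\right) \left(-6\right) \left(6 - 5\right) \left(-1\right) = 24 \cdot 1 \left(-1\right) = 24 \left(-1\right) = -24$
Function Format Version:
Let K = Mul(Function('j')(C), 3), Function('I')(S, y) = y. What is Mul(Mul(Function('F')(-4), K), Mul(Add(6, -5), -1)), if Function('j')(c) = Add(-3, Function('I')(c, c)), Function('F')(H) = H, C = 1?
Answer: -24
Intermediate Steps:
Function('j')(c) = Add(-3, c)
K = -6 (K = Mul(Add(-3, 1), 3) = Mul(-2, 3) = -6)
Mul(Mul(Function('F')(-4), K), Mul(Add(6, -5), -1)) = Mul(Mul(-4, -6), Mul(Add(6, -5), -1)) = Mul(24, Mul(1, -1)) = Mul(24, -1) = -24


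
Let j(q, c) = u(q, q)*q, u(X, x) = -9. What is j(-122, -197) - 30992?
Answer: -29894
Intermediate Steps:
j(q, c) = -9*q
j(-122, -197) - 30992 = -9*(-122) - 30992 = 1098 - 30992 = -29894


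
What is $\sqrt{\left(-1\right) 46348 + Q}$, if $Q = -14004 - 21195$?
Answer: $i \sqrt{81547} \approx 285.56 i$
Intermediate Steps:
$Q = -35199$
$\sqrt{\left(-1\right) 46348 + Q} = \sqrt{\left(-1\right) 46348 - 35199} = \sqrt{-46348 - 35199} = \sqrt{-81547} = i \sqrt{81547}$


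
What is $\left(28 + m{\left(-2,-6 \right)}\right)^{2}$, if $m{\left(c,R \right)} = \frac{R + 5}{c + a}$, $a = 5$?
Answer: $\frac{6889}{9} \approx 765.44$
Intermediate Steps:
$m{\left(c,R \right)} = \frac{5 + R}{5 + c}$ ($m{\left(c,R \right)} = \frac{R + 5}{c + 5} = \frac{5 + R}{5 + c}$)
$\left(28 + m{\left(-2,-6 \right)}\right)^{2} = \left(28 + \frac{5 - 6}{5 - 2}\right)^{2} = \left(28 + \frac{1}{3} \left(-1\right)\right)^{2} = \left(28 - \frac{1}{3}\right)^{2} = \left(\frac{83}{3}\right)^{2} = \frac{6889}{9}$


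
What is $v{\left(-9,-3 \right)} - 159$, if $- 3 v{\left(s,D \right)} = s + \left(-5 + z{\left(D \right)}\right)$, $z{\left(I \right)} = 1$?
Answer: $- \frac{464}{3} \approx -154.67$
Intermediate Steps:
$v{\left(s,D \right)} = \frac{4}{3} - \frac{s}{3}$ ($v{\left(s,D \right)} = - \frac{s + \left(-5 + 1\right)}{3} = - \frac{s - 4}{3} = - \frac{-4 + s}{3} = \frac{4}{3} - \frac{s}{3}$)
$v{\left(-9,-3 \right)} - 159 = \left(\frac{4}{3} - -3\right) - 159 = \left(\frac{4}{3} + 3\right) - 159 = \frac{13}{3} - 159 = - \frac{464}{3}$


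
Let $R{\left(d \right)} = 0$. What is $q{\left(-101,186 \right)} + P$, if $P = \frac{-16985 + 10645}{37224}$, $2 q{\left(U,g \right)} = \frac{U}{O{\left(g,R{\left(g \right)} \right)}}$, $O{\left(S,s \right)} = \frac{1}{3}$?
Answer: $- \frac{705722}{4653} \approx -151.67$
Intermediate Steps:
$O{\left(S,s \right)} = \frac{1}{3}$
$q{\left(U,g \right)} = \frac{3 U}{2}$ ($q{\left(U,g \right)} = \frac{U \frac{1}{\frac{1}{3}}}{2} = \frac{U 3}{2} = \frac{3 U}{2}$)
$P = - \frac{1585}{9306}$ ($P = \left(-6340\right) \frac{1}{37224} = - \frac{1585}{9306} \approx -0.17032$)
$q{\left(-101,186 \right)} + P = \frac{3}{2} \left(-101\right) - \frac{1585}{9306} = - \frac{303}{2} - \frac{1585}{9306} = - \frac{705722}{4653}$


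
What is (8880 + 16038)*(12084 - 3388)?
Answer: 216686928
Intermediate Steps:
(8880 + 16038)*(12084 - 3388) = 24918*8696 = 216686928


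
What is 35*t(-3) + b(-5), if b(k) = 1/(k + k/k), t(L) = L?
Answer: -421/4 ≈ -105.25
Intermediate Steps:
b(k) = 1/(1 + k) (b(k) = 1/(k + 1) = 1/(1 + k))
35*t(-3) + b(-5) = 35*(-3) + 1/(1 - 5) = -105 + 1/(-4) = -105 - ¼ = -421/4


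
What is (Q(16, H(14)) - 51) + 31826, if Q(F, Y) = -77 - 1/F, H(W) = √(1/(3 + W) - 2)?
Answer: 507167/16 ≈ 31698.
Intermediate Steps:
H(W) = √(-2 + 1/(3 + W))
(Q(16, H(14)) - 51) + 31826 = ((-77 - 1/16) - 51) + 31826 = (-1233/16 - 51) + 31826 = -2049/16 + 31826 = 507167/16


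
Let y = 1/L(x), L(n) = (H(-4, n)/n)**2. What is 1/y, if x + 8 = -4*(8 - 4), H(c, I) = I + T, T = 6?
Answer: 9/16 ≈ 0.56250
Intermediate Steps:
H(c, I) = 6 + I (H(c, I) = I + 6 = 6 + I)
x = -24 (x = -8 - 4*(8 - 4) = -8 - 4*4 = -8 - 16 = -24)
L(n) = (6 + n)**2/n**2 (L(n) = ((6 + n)/n)**2 = (6 + n)**2/n**2)
y = 16/9 (y = 1/((6 - 24)**2/(-24)**2) = 1/((1/576)*(-18)**2) = 1/((1/576)*324) = 1/(9/16) = 16/9 ≈ 1.7778)
1/y = 1/(16/9) = 9/16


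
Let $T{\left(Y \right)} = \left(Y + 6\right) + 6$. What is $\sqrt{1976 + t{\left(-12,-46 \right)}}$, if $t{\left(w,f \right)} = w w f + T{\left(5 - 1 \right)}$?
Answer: $2 i \sqrt{1158} \approx 68.059 i$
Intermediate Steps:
$T{\left(Y \right)} = 12 + Y$ ($T{\left(Y \right)} = \left(6 + Y\right) + 6 = 12 + Y$)
$t{\left(w,f \right)} = 16 + f w^{2}$ ($t{\left(w,f \right)} = w w f + \left(12 + \left(5 - 1\right)\right) = w^{2} f + \left(12 + 4\right) = f w^{2} + 16 = 16 + f w^{2}$)
$\sqrt{1976 + t{\left(-12,-46 \right)}} = \sqrt{1976 + \left(16 - 46 \left(-12\right)^{2}\right)} = \sqrt{1976 + \left(16 - 6624\right)} = \sqrt{1976 - 6608} = \sqrt{-4632} = 2 i \sqrt{1158}$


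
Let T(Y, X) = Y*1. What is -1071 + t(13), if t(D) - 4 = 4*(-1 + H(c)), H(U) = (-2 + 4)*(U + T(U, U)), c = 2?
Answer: -1039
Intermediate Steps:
T(Y, X) = Y
H(U) = 4*U (H(U) = (-2 + 4)*(U + U) = 2*(2*U) = 4*U)
t(D) = 32 (t(D) = 4 + 4*(-1 + 4*2) = 4 + 4*(-1 + 8) = 4 + 4*7 = 4 + 28 = 32)
-1071 + t(13) = -1071 + 32 = -1039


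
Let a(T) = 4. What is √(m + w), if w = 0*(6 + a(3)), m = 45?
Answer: 3*√5 ≈ 6.7082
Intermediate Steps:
w = 0 (w = 0*(6 + 4) = 0*10 = 0)
√(m + w) = √(45 + 0) = √45 = 3*√5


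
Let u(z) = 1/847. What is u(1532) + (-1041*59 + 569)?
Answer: -51539949/847 ≈ -60850.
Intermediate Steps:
u(z) = 1/847
u(1532) + (-1041*59 + 569) = 1/847 + (-1041*59 + 569) = 1/847 + (-61419 + 569) = 1/847 - 60850 = -51539949/847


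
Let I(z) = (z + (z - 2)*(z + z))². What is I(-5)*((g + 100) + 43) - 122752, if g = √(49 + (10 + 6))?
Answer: 481423 + 4225*√65 ≈ 5.1549e+5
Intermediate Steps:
g = √65 (g = √(49 + 16) = √65 ≈ 8.0623)
I(z) = (z + 2*z*(-2 + z))² (I(z) = (z + (-2 + z)*(2*z))² = (z + 2*z*(-2 + z))²)
I(-5)*((g + 100) + 43) - 122752 = ((-5)²*(-3 + 2*(-5))²)*((√65 + 100) + 43) - 122752 = (25*(-3 - 10)²)*((100 + √65) + 43) - 122752 = (25*(-13)²)*(143 + √65) - 122752 = (25*169)*(143 + √65) - 122752 = 4225*(143 + √65) - 122752 = (604175 + 4225*√65) - 122752 = 481423 + 4225*√65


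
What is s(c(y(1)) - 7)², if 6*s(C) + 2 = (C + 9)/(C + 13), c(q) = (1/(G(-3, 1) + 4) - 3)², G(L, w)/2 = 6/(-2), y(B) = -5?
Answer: 7921/191844 ≈ 0.041289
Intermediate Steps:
G(L, w) = -6 (G(L, w) = 2*(6/(-2)) = 2*(6*(-½)) = 2*(-3) = -6)
c(q) = 49/4 (c(q) = (1/(-6 + 4) - 3)² = (1/(-2) - 3)² = (-½ - 3)² = (-7/2)² = 49/4)
s(C) = -⅓ + (9 + C)/(6*(13 + C)) (s(C) = -⅓ + ((C + 9)/(C + 13))/6 = -⅓ + ((9 + C)/(13 + C))/6 = -⅓ + (9 + C)/(6*(13 + C)))
s(c(y(1)) - 7)² = ((-17 - (49/4 - 7))/(6*(13 + (49/4 - 7))))² = ((-17 - 1*21/4)/(6*(13 + 21/4)))² = ((-17 - 21/4)/(6*(73/4)))² = ((⅙)*(4/73)*(-89/4))² = (-89/438)² = 7921/191844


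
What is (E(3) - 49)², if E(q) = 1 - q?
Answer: 2601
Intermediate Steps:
(E(3) - 49)² = ((1 - 1*3) - 49)² = ((1 - 3) - 49)² = (-2 - 49)² = (-51)² = 2601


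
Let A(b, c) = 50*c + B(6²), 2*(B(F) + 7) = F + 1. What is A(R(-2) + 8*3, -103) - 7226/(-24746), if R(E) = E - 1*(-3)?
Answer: -127150095/24746 ≈ -5138.2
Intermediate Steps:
R(E) = 3 + E (R(E) = E + 3 = 3 + E)
B(F) = -13/2 + F/2 (B(F) = -7 + (F + 1)/2 = -7 + (1 + F)/2 = -7 + (½ + F/2) = -13/2 + F/2)
A(b, c) = 23/2 + 50*c (A(b, c) = 50*c + (-13/2 + (½)*6²) = 50*c + (-13/2 + (½)*36) = 50*c + (-13/2 + 18) = 50*c + 23/2 = 23/2 + 50*c)
A(R(-2) + 8*3, -103) - 7226/(-24746) = (23/2 + 50*(-103)) - 7226/(-24746) = (23/2 - 5150) - 7226*(-1/24746) = -10277/2 + 3613/12373 = -127150095/24746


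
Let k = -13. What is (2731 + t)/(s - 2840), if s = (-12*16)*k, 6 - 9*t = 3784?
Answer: -20801/3096 ≈ -6.7187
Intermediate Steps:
t = -3778/9 (t = ⅔ - ⅑*3784 = ⅔ - 3784/9 = -3778/9 ≈ -419.78)
s = 2496 (s = -12*16*(-13) = -192*(-13) = 2496)
(2731 + t)/(s - 2840) = (2731 - 3778/9)/(2496 - 2840) = (20801/9)/(-344) = (20801/9)*(-1/344) = -20801/3096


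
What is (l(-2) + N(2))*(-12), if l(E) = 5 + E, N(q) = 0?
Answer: -36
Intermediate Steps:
(l(-2) + N(2))*(-12) = ((5 - 2) + 0)*(-12) = (3 + 0)*(-12) = 3*(-12) = -36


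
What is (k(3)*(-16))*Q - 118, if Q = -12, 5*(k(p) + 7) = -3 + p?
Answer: -1462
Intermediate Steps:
k(p) = -38/5 + p/5 (k(p) = -7 + (-3 + p)/5 = -7 + (-3/5 + p/5) = -38/5 + p/5)
(k(3)*(-16))*Q - 118 = ((-38/5 + (1/5)*3)*(-16))*(-12) - 118 = ((-38/5 + 3/5)*(-16))*(-12) - 118 = -7*(-16)*(-12) - 118 = 112*(-12) - 118 = -1344 - 118 = -1462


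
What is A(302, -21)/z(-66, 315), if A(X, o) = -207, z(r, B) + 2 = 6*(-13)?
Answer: 207/80 ≈ 2.5875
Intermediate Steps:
z(r, B) = -80 (z(r, B) = -2 + 6*(-13) = -2 - 78 = -80)
A(302, -21)/z(-66, 315) = -207/(-80) = -207*(-1/80) = 207/80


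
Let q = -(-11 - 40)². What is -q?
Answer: 2601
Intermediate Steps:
q = -2601 (q = -1*(-51)² = -1*2601 = -2601)
-q = -1*(-2601) = 2601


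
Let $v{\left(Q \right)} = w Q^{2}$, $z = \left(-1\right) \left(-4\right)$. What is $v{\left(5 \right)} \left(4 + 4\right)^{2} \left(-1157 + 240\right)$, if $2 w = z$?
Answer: $-2934400$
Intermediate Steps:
$z = 4$
$w = 2$ ($w = \frac{1}{2} \cdot 4 = 2$)
$v{\left(Q \right)} = 2 Q^{2}$
$v{\left(5 \right)} \left(4 + 4\right)^{2} \left(-1157 + 240\right) = 2 \cdot 5^{2} \left(4 + 4\right)^{2} \left(-1157 + 240\right) = 2 \cdot 25 \cdot 8^{2} \left(-917\right) = 50 \cdot 64 \left(-917\right) = 3200 \left(-917\right) = -2934400$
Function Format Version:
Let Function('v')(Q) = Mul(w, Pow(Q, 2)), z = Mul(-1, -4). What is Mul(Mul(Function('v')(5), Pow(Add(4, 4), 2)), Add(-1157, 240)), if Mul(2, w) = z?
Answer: -2934400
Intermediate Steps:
z = 4
w = 2 (w = Mul(Rational(1, 2), 4) = 2)
Function('v')(Q) = Mul(2, Pow(Q, 2))
Mul(Mul(Function('v')(5), Pow(Add(4, 4), 2)), Add(-1157, 240)) = Mul(Mul(Mul(2, Pow(5, 2)), Pow(Add(4, 4), 2)), Add(-1157, 240)) = Mul(Mul(Mul(2, 25), Pow(8, 2)), -917) = Mul(Mul(50, 64), -917) = Mul(3200, -917) = -2934400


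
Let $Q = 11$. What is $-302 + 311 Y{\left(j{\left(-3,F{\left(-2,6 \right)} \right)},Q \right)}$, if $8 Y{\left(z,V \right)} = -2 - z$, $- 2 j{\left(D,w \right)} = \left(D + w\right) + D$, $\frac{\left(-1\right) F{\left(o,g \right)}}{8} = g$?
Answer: $- \frac{11435}{8} \approx -1429.4$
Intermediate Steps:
$F{\left(o,g \right)} = - 8 g$
$j{\left(D,w \right)} = - D - \frac{w}{2}$ ($j{\left(D,w \right)} = - \frac{\left(D + w\right) + D}{2} = - \frac{w + 2 D}{2} = - D - \frac{w}{2}$)
$Y{\left(z,V \right)} = - \frac{1}{4} - \frac{z}{8}$ ($Y{\left(z,V \right)} = \frac{-2 - z}{8} = - \frac{1}{4} - \frac{z}{8}$)
$-302 + 311 Y{\left(j{\left(-3,F{\left(-2,6 \right)} \right)},Q \right)} = -302 + 311 \left(- \frac{1}{4} - \frac{\left(-1\right) \left(-3\right) - \frac{\left(-8\right) 6}{2}}{8}\right) = -302 + 311 \left(- \frac{1}{4} - \frac{3 - -24}{8}\right) = -302 + 311 \left(- \frac{1}{4} - \frac{3 + 24}{8}\right) = -302 + 311 \left(- \frac{1}{4} - \frac{27}{8}\right) = -302 + 311 \left(- \frac{29}{8}\right) = -302 - \frac{9019}{8} = - \frac{11435}{8}$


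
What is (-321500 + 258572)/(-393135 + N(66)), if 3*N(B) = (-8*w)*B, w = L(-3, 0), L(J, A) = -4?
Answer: 62928/392431 ≈ 0.16035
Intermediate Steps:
w = -4
N(B) = 32*B/3 (N(B) = ((-8*(-4))*B)/3 = (32*B)/3 = 32*B/3)
(-321500 + 258572)/(-393135 + N(66)) = (-321500 + 258572)/(-393135 + (32/3)*66) = -62928/(-393135 + 704) = -62928/(-392431) = -62928*(-1/392431) = 62928/392431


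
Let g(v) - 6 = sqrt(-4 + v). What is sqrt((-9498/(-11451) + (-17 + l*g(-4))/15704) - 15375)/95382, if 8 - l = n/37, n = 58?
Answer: sqrt(-18906015326809448140446 + 1007403120892168*I*sqrt(2))/105771971561256 ≈ 4.898e-11 + 0.0013*I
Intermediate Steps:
l = 238/37 (l = 8 - 58/37 = 238/37 ≈ 6.4324)
g(v) = 6 + sqrt(-4 + v)
sqrt((-9498/(-11451) + (-17 + l*g(-4))/15704) - 15375)/95382 = sqrt((-9498/(-11451) + (-17 + 238*(6 + sqrt(-4 - 4))/37)/15704) - 15375)/95382 = sqrt((-9498*(-1/11451) + (-17 + 238*(6 + sqrt(-8))/37)*(1/15704)) - 15375)*(1/95382) = sqrt((3166/3817 + (-17 + 238*(6 + 2*I*sqrt(2))/37)*(1/15704)) - 15375)*(1/95382) = sqrt((3166/3817 + (-17 + (1428/37 + 476*I*sqrt(2)/37))*(1/15704)) - 15375)*(1/95382) = sqrt((3166/3817 + (799/37 + 476*I*sqrt(2)/37)*(1/15704)) - 15375)*(1/95382) = sqrt((3166/3817 + (799/581048 + 119*I*sqrt(2)/145262)) - 15375)*(1/95382) = sqrt((1842647751/2217860216 + 119*I*sqrt(2)/145262) - 15375)*(1/95382) = sqrt(-34097758173249/2217860216 + 119*I*sqrt(2)/145262)*(1/95382) = sqrt(-34097758173249/2217860216 + 119*I*sqrt(2)/145262)/95382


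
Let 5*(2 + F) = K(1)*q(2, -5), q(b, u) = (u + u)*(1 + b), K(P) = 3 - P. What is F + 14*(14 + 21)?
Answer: 476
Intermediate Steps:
q(b, u) = 2*u*(1 + b) (q(b, u) = (2*u)*(1 + b) = 2*u*(1 + b))
F = -14 (F = -2 + ((3 - 1*1)*(2*(-5)*(1 + 2)))/5 = -2 + ((3 - 1)*(2*(-5)*3))/5 = -2 + (2*(-30))/5 = -2 + (⅕)*(-60) = -2 - 12 = -14)
F + 14*(14 + 21) = -14 + 14*(14 + 21) = -14 + 14*35 = -14 + 490 = 476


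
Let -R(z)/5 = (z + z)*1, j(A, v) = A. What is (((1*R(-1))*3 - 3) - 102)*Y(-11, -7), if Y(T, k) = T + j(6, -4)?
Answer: 375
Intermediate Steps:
R(z) = -10*z (R(z) = -5*(z + z) = -5*2*z = -10*z)
Y(T, k) = 6 + T (Y(T, k) = T + 6 = 6 + T)
(((1*R(-1))*3 - 3) - 102)*Y(-11, -7) = (((1*(-10*(-1)))*3 - 3) - 102)*(6 - 11) = (((1*10)*3 - 3) - 102)*(-5) = ((10*3 - 3) - 102)*(-5) = ((30 - 3) - 102)*(-5) = (27 - 102)*(-5) = -75*(-5) = 375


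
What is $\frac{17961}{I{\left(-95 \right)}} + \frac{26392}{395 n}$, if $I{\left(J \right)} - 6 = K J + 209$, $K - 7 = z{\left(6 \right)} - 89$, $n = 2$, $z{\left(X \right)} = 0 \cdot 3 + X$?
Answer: $\frac{21041371}{587365} \approx 35.823$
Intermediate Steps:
$z{\left(X \right)} = X$ ($z{\left(X \right)} = 0 + X = X$)
$K = -76$ ($K = 7 + \left(6 - 89\right) = 7 - 83 = -76$)
$I{\left(J \right)} = 215 - 76 J$ ($I{\left(J \right)} = 6 - \left(-209 + 76 J\right) = 215 - 76 J$)
$\frac{17961}{I{\left(-95 \right)}} + \frac{26392}{395 n} = \frac{17961}{215 - -7220} + \frac{26392}{395 \cdot 2} = \frac{17961}{215 + 7220} + \frac{26392}{790} = \frac{17961}{7435} + 26392 \cdot \frac{1}{790} = 17961 \cdot \frac{1}{7435} + \frac{13196}{395} = \frac{17961}{7435} + \frac{13196}{395} = \frac{21041371}{587365}$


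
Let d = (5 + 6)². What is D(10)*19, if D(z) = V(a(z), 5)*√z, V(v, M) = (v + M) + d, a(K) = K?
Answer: 2584*√10 ≈ 8171.3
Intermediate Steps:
d = 121 (d = 11² = 121)
V(v, M) = 121 + M + v (V(v, M) = (v + M) + 121 = (M + v) + 121 = 121 + M + v)
D(z) = √z*(126 + z) (D(z) = (121 + 5 + z)*√z = (126 + z)*√z = √z*(126 + z))
D(10)*19 = (√10*(126 + 10))*19 = (√10*136)*19 = (136*√10)*19 = 2584*√10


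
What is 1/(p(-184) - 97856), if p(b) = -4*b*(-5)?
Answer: -1/101536 ≈ -9.8487e-6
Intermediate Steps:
p(b) = 20*b
1/(p(-184) - 97856) = 1/(20*(-184) - 97856) = 1/(-3680 - 97856) = 1/(-101536) = -1/101536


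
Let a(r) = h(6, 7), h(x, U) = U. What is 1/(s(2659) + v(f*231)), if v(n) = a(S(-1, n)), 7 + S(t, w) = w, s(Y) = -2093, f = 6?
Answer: -1/2086 ≈ -0.00047939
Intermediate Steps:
S(t, w) = -7 + w
a(r) = 7
v(n) = 7
1/(s(2659) + v(f*231)) = 1/(-2093 + 7) = 1/(-2086) = -1/2086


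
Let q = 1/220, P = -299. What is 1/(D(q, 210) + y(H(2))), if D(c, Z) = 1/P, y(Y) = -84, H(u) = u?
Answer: -299/25117 ≈ -0.011904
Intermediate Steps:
q = 1/220 ≈ 0.0045455
D(c, Z) = -1/299 (D(c, Z) = 1/(-299) = -1/299)
1/(D(q, 210) + y(H(2))) = 1/(-1/299 - 84) = 1/(-25117/299) = -299/25117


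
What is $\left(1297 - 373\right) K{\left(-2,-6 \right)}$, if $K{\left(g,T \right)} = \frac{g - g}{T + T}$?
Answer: $0$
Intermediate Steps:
$K{\left(g,T \right)} = 0$ ($K{\left(g,T \right)} = \frac{0}{2 T} = 0 \frac{1}{2 T} = 0$)
$\left(1297 - 373\right) K{\left(-2,-6 \right)} = \left(1297 - 373\right) 0 = 924 \cdot 0 = 0$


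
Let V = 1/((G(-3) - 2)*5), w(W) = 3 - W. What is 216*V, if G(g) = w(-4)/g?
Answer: -648/65 ≈ -9.9692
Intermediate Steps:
G(g) = 7/g (G(g) = (3 - 1*(-4))/g = (3 + 4)/g = 7/g)
V = -3/65 (V = 1/((7/(-3) - 2)*5) = (⅕)/(7*(-⅓) - 2) = (⅕)/(-7/3 - 2) = (⅕)/(-13/3) = -3/13*⅕ = -3/65 ≈ -0.046154)
216*V = 216*(-3/65) = -648/65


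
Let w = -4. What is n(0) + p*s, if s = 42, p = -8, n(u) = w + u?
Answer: -340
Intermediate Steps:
n(u) = -4 + u
n(0) + p*s = (-4 + 0) - 8*42 = -4 - 336 = -340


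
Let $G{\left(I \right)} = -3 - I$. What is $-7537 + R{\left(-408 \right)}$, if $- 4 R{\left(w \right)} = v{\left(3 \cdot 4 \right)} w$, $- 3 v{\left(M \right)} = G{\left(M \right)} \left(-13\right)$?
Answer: $-14167$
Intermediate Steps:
$v{\left(M \right)} = -13 - \frac{13 M}{3}$ ($v{\left(M \right)} = - \frac{\left(-3 - M\right) \left(-13\right)}{3} = - \frac{39 + 13 M}{3} = -13 - \frac{13 M}{3}$)
$R{\left(w \right)} = \frac{65 w}{4}$ ($R{\left(w \right)} = - \frac{\left(-13 - \frac{13 \cdot 3 \cdot 4}{3}\right) w}{4} = - \frac{\left(-13 - 52\right) w}{4} = - \frac{\left(-65\right) w}{4} = \frac{65 w}{4}$)
$-7537 + R{\left(-408 \right)} = -7537 + \frac{65}{4} \left(-408\right) = -7537 - 6630 = -14167$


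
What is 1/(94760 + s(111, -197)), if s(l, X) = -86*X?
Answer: 1/111702 ≈ 8.9524e-6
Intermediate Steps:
1/(94760 + s(111, -197)) = 1/(94760 - 86*(-197)) = 1/(94760 + 16942) = 1/111702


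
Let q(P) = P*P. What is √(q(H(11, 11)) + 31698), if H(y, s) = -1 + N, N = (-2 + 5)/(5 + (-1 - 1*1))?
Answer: 3*√3522 ≈ 178.04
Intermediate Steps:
N = 1 (N = 3/(5 + (-1 - 1)) = 3/(5 - 2) = 3/3 = 3*(⅓) = 1)
H(y, s) = 0 (H(y, s) = -1 + 1 = 0)
q(P) = P²
√(q(H(11, 11)) + 31698) = √(0² + 31698) = √(0 + 31698) = √31698 = 3*√3522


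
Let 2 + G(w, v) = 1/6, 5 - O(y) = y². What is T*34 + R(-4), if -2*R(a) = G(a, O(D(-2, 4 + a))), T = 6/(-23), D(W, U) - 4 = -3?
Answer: -2195/276 ≈ -7.9529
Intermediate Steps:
D(W, U) = 1 (D(W, U) = 4 - 3 = 1)
O(y) = 5 - y²
T = -6/23 (T = 6*(-1/23) = -6/23 ≈ -0.26087)
G(w, v) = -11/6 (G(w, v) = -2 + 1/6 = -2 + 1*(⅙) = -2 + ⅙ = -11/6)
R(a) = 11/12 (R(a) = -½*(-11/6) = 11/12)
T*34 + R(-4) = -6/23*34 + 11/12 = -204/23 + 11/12 = -2195/276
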